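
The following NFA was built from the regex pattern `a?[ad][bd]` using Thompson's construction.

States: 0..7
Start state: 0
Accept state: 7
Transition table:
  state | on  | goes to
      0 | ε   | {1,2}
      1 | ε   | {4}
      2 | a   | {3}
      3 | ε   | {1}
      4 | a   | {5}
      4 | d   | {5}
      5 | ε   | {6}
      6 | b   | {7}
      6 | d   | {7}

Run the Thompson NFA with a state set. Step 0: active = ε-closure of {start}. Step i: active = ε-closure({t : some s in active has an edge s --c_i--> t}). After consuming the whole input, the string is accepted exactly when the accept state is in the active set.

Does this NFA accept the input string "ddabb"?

Answer: REJECT

Derivation:
start: ε-closure({0}) = {0,1,2,4}
'd' @ 1: {5,6}
'd' @ 2: {7}  (accept∈set)
'a' @ 3: {}  — state set empty
rest 'bb' ignored (set empty)
end set {} — state 7 not in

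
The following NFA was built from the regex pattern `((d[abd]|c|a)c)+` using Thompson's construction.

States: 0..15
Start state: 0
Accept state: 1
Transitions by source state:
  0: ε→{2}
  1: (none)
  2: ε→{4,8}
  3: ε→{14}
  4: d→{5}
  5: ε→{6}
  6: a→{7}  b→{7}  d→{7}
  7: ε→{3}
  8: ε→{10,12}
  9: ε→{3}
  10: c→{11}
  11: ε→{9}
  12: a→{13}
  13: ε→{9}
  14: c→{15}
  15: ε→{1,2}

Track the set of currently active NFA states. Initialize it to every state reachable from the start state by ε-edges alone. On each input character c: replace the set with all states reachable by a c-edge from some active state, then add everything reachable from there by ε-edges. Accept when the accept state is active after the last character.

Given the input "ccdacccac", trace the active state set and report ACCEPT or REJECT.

Answer: ACCEPT

Derivation:
initial (ε-close {0}): {0,2,4,8,10,12}
'c' @ 1: {3,9,11,14}
'c' @ 2: {1,2,4,8,10,12,15}  ✓accept
'd' @ 3: {5,6}
'a' @ 4: {3,7,14}
'c' @ 5: {1,2,4,8,10,12,15}  ✓accept
'c' @ 6: {3,9,11,14}
'c' @ 7: {1,2,4,8,10,12,15}  ✓accept
'a' @ 8: {3,9,13,14}
'c' @ 9: {1,2,4,8,10,12,15}  ✓accept
end set {1,2,4,8,10,12,15} — state 1 in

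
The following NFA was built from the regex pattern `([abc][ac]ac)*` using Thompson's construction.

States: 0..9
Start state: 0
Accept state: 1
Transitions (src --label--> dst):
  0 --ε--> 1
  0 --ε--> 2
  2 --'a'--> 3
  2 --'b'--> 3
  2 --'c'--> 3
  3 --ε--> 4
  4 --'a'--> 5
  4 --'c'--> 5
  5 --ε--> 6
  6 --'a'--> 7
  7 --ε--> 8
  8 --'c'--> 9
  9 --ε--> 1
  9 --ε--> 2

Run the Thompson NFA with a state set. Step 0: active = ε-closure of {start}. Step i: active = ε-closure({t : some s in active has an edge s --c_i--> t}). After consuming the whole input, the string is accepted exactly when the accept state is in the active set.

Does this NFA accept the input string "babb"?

Answer: REJECT

Derivation:
S₀ = ε-closure({0}) = {0,1,2}
'b' @ 1: {3,4}
'a' @ 2: {5,6}
'b' @ 3: {}  — state set empty
rest 'b' ignored (set empty)
final: {}; accept 1 not in set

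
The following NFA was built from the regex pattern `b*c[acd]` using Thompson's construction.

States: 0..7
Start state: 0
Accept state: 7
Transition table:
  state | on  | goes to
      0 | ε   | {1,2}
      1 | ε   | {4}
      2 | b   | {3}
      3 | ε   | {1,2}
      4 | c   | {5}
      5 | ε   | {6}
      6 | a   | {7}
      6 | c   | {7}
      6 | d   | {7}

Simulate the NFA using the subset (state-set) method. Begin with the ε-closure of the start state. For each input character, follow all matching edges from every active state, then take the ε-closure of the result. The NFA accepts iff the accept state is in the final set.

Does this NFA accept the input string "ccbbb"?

Answer: REJECT

Steps:
initial (ε-close {0}): {0,1,2,4}
'c' @ 1: {5,6}
'c' @ 2: {7}  (accept∈set)
'b' @ 3: {}  — no active states
rest 'bb' ignored (set empty)
end set {} — state 7 not in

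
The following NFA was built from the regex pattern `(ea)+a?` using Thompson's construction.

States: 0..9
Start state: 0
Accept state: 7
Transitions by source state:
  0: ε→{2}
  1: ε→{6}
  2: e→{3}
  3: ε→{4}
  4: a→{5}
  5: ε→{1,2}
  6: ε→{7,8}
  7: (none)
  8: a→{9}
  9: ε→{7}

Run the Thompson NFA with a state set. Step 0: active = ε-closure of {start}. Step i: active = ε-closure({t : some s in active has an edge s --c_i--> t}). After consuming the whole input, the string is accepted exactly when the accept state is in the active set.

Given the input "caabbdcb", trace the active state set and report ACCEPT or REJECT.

S₀ = ε-closure({0}) = {0,2}
'c' @ 1: {}  — no active states
rest 'aabbdcb' ignored (set empty)
final: {}; accept 7 not in set

Answer: REJECT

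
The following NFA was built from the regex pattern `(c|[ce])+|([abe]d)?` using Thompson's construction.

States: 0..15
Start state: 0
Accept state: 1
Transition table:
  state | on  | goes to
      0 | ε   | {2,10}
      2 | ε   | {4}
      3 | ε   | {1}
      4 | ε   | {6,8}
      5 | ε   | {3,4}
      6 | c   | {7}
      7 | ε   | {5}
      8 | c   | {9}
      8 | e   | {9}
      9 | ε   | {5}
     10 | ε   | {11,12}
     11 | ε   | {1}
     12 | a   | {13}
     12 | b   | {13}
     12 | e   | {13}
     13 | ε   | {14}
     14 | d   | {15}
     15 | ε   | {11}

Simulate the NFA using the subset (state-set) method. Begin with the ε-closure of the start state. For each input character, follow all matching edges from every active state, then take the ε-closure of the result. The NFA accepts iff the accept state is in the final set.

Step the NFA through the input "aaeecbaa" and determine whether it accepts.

start: ε-closure({0}) = {0,1,2,4,6,8,10,11,12}
'a' @ 1: {13,14}
'a' @ 2: {}  — no active states
rest 'eecbaa' ignored (set empty)
end set {} — state 1 not in

Answer: REJECT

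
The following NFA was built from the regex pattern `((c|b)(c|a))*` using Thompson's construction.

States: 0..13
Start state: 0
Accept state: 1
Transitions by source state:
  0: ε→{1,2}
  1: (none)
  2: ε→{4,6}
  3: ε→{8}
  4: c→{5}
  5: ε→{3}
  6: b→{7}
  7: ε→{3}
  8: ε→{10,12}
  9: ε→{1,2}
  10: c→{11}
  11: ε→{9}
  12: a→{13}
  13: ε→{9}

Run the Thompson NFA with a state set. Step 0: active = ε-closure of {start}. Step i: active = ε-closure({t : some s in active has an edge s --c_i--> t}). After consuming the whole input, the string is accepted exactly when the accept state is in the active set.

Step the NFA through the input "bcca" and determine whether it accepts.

Answer: ACCEPT

Trace:
start: ε-closure({0}) = {0,1,2,4,6}
'b' @ 1: {3,7,8,10,12}
'c' @ 2: {1,2,4,6,9,11}  (accept∈set)
'c' @ 3: {3,5,8,10,12}
'a' @ 4: {1,2,4,6,9,13}  (accept∈set)
end set {1,2,4,6,9,13} — state 1 in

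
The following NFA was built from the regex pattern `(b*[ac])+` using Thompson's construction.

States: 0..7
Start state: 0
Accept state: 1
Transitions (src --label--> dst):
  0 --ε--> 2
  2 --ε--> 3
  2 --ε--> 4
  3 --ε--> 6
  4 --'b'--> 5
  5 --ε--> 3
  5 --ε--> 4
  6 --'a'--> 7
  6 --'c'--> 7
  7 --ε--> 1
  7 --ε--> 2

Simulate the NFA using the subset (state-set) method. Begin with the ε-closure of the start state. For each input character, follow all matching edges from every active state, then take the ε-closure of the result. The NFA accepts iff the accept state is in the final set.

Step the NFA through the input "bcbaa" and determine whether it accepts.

start: ε-closure({0}) = {0,2,3,4,6}
'b' @ 1: {3,4,5,6}
'c' @ 2: {1,2,3,4,6,7}  [accepting]
'b' @ 3: {3,4,5,6}
'a' @ 4: {1,2,3,4,6,7}  [accepting]
'a' @ 5: {1,2,3,4,6,7}  [accepting]
final: {1,2,3,4,6,7}; accept 1 in set

Answer: ACCEPT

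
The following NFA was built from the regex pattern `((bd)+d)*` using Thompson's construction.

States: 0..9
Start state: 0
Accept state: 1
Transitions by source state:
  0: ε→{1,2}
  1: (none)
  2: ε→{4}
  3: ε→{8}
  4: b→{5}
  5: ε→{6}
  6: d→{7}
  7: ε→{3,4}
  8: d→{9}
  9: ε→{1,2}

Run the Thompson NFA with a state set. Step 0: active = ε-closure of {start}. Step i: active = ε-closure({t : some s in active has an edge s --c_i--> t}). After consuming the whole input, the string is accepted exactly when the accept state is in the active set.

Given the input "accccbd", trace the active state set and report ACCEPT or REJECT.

Answer: REJECT

Derivation:
initial (ε-close {0}): {0,1,2,4}
'a' @ 1: {}  — no active states
rest 'ccccbd' ignored (set empty)
final: {}; accept 1 not in set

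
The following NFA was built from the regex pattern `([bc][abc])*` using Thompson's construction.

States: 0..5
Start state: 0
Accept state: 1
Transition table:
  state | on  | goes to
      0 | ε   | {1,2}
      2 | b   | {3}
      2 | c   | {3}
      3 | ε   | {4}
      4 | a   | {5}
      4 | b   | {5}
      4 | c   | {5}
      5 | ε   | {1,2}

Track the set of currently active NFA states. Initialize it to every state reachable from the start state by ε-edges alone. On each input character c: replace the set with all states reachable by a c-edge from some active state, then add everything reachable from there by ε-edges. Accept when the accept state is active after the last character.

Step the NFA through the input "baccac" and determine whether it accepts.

Answer: REJECT

Steps:
start: ε-closure({0}) = {0,1,2}
'b' @ 1: {3,4}
'a' @ 2: {1,2,5}  (accept∈set)
'c' @ 3: {3,4}
'c' @ 4: {1,2,5}  (accept∈set)
'a' @ 5: {}  — no active states
rest 'c' ignored (set empty)
after full input: {}  (accept=1 not in)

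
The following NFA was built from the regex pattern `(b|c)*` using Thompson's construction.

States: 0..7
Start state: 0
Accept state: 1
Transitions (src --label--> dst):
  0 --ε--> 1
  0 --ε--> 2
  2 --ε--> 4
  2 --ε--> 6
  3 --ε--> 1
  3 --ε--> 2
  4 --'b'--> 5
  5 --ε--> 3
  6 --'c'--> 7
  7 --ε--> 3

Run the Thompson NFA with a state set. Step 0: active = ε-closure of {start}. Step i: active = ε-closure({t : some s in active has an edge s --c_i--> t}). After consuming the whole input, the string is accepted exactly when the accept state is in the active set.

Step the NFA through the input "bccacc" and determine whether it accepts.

Answer: REJECT

Derivation:
start: ε-closure({0}) = {0,1,2,4,6}
'b' @ 1: {1,2,3,4,5,6}  (accept∈set)
'c' @ 2: {1,2,3,4,6,7}  (accept∈set)
'c' @ 3: {1,2,3,4,6,7}  (accept∈set)
'a' @ 4: {}  — no active states
rest 'cc' ignored (set empty)
end set {} — state 1 not in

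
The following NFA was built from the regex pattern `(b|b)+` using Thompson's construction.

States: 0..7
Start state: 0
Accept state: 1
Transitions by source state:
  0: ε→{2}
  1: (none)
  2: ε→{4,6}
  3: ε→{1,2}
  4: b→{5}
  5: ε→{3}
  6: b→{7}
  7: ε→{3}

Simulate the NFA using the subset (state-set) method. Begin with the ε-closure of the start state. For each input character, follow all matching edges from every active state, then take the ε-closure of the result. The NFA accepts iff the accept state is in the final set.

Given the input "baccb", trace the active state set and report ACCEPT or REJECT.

S₀ = ε-closure({0}) = {0,2,4,6}
'b' @ 1: {1,2,3,4,5,6,7}  [accepting]
'a' @ 2: {}  — state set empty
rest 'ccb' ignored (set empty)
end set {} — state 1 not in

Answer: REJECT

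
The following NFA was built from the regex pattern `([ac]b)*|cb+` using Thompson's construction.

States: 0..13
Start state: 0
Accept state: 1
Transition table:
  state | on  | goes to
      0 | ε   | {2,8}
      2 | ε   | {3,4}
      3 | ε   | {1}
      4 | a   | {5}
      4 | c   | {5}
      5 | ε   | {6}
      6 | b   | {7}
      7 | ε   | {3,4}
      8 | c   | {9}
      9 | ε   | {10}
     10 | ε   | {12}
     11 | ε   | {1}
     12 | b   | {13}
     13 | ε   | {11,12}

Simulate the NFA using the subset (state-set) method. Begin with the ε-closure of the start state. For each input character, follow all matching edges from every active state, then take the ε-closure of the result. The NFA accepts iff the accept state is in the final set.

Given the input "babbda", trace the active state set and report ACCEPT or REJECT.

S₀ = ε-closure({0}) = {0,1,2,3,4,8}
'b' @ 1: {}  — state set empty
rest 'abbda' ignored (set empty)
end set {} — state 1 not in

Answer: REJECT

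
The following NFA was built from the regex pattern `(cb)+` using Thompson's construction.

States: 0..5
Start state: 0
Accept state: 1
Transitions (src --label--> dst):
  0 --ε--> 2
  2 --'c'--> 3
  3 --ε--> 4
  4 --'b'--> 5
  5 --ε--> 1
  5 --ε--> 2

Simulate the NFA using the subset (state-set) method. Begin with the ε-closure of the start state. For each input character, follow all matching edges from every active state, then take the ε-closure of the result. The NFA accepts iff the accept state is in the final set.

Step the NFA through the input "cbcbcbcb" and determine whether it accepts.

S₀ = ε-closure({0}) = {0,2}
'c' @ 1: {3,4}
'b' @ 2: {1,2,5}  [accepting]
'c' @ 3: {3,4}
'b' @ 4: {1,2,5}  [accepting]
'c' @ 5: {3,4}
'b' @ 6: {1,2,5}  [accepting]
'c' @ 7: {3,4}
'b' @ 8: {1,2,5}  [accepting]
end set {1,2,5} — state 1 in

Answer: ACCEPT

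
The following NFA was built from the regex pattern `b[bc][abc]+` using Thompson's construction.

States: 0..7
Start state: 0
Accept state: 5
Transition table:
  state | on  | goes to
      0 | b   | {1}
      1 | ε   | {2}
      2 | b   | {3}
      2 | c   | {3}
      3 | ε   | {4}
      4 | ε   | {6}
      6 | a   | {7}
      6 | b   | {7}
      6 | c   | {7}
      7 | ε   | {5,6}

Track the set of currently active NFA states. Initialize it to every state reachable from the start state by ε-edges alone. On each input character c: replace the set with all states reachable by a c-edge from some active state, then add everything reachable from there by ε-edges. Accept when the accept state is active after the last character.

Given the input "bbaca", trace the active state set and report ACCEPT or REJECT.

Answer: ACCEPT

Steps:
S₀ = ε-closure({0}) = {0}
'b' @ 1: {1,2}
'b' @ 2: {3,4,6}
'a' @ 3: {5,6,7}  (accept∈set)
'c' @ 4: {5,6,7}  (accept∈set)
'a' @ 5: {5,6,7}  (accept∈set)
final: {5,6,7}; accept 5 in set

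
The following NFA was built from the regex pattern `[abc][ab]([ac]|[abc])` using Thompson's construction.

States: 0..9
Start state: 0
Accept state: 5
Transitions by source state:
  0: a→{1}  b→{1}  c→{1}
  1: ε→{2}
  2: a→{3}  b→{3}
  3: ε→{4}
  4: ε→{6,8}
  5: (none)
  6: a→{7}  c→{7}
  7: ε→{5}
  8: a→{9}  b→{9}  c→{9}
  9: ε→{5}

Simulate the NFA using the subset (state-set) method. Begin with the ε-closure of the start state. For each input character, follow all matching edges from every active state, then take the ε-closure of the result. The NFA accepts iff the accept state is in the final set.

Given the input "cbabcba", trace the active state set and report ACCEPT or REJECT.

S₀ = ε-closure({0}) = {0}
'c' @ 1: {1,2}
'b' @ 2: {3,4,6,8}
'a' @ 3: {5,7,9}  [accepting]
'b' @ 4: {}  — dead — no transitions
rest 'cba' ignored (set empty)
final: {}; accept 5 not in set

Answer: REJECT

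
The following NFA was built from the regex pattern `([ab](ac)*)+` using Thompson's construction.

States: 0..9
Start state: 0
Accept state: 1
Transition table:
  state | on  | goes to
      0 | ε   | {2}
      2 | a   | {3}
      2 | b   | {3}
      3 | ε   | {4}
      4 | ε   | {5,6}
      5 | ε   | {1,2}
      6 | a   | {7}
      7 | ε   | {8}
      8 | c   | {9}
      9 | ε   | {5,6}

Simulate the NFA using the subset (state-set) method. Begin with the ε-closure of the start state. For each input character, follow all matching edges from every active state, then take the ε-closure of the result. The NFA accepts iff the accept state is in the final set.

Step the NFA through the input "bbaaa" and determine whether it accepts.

initial (ε-close {0}): {0,2}
'b' @ 1: {1,2,3,4,5,6}  (accept∈set)
'b' @ 2: {1,2,3,4,5,6}  (accept∈set)
'a' @ 3: {1,2,3,4,5,6,7,8}  (accept∈set)
'a' @ 4: {1,2,3,4,5,6,7,8}  (accept∈set)
'a' @ 5: {1,2,3,4,5,6,7,8}  (accept∈set)
final: {1,2,3,4,5,6,7,8}; accept 1 in set

Answer: ACCEPT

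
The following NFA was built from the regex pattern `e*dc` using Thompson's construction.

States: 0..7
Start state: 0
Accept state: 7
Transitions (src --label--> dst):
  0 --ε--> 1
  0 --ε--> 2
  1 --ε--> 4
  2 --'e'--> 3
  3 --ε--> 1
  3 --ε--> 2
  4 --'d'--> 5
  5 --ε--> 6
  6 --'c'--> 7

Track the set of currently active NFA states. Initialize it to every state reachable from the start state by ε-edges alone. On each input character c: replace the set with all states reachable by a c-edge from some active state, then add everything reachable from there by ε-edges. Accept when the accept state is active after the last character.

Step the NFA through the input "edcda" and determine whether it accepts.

Answer: REJECT

Trace:
S₀ = ε-closure({0}) = {0,1,2,4}
'e' @ 1: {1,2,3,4}
'd' @ 2: {5,6}
'c' @ 3: {7}  ✓accept
'd' @ 4: {}  — state set empty
rest 'a' ignored (set empty)
final: {}; accept 7 not in set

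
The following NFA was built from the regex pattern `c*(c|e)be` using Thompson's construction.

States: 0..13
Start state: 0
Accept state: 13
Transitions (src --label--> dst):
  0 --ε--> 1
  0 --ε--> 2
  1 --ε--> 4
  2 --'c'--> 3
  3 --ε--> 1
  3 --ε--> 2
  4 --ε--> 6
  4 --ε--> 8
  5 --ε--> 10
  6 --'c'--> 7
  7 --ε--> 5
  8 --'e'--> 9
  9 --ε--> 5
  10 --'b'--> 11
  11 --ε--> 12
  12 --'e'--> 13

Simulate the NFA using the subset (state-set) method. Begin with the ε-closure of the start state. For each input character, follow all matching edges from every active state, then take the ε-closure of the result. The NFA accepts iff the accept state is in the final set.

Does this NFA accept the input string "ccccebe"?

Answer: ACCEPT

Derivation:
S₀ = ε-closure({0}) = {0,1,2,4,6,8}
'c' @ 1: {1,2,3,4,5,6,7,8,10}
'c' @ 2: {1,2,3,4,5,6,7,8,10}
'c' @ 3: {1,2,3,4,5,6,7,8,10}
'c' @ 4: {1,2,3,4,5,6,7,8,10}
'e' @ 5: {5,9,10}
'b' @ 6: {11,12}
'e' @ 7: {13}  ✓accept
end set {13} — state 13 in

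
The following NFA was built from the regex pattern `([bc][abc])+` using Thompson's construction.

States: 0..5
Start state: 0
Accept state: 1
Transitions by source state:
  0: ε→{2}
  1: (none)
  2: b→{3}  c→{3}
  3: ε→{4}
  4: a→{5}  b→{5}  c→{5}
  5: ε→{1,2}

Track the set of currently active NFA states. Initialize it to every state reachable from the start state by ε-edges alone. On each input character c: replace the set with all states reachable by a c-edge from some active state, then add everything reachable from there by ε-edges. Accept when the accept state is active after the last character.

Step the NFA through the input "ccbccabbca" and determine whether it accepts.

Answer: ACCEPT

Trace:
S₀ = ε-closure({0}) = {0,2}
'c' @ 1: {3,4}
'c' @ 2: {1,2,5}  ✓accept
'b' @ 3: {3,4}
'c' @ 4: {1,2,5}  ✓accept
'c' @ 5: {3,4}
'a' @ 6: {1,2,5}  ✓accept
'b' @ 7: {3,4}
'b' @ 8: {1,2,5}  ✓accept
'c' @ 9: {3,4}
'a' @ 10: {1,2,5}  ✓accept
after full input: {1,2,5}  (accept=1 in)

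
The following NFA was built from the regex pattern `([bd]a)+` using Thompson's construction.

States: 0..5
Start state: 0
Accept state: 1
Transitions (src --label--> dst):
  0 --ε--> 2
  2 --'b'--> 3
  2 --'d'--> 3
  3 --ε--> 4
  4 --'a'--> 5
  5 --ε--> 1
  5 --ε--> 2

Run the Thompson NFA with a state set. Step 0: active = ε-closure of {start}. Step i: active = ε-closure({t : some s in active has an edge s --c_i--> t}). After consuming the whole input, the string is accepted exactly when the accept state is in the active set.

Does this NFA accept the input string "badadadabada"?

Answer: ACCEPT

Trace:
start: ε-closure({0}) = {0,2}
'b' @ 1: {3,4}
'a' @ 2: {1,2,5}  ✓accept
'd' @ 3: {3,4}
'a' @ 4: {1,2,5}  ✓accept
'd' @ 5: {3,4}
'a' @ 6: {1,2,5}  ✓accept
'd' @ 7: {3,4}
'a' @ 8: {1,2,5}  ✓accept
'b' @ 9: {3,4}
'a' @ 10: {1,2,5}  ✓accept
'd' @ 11: {3,4}
'a' @ 12: {1,2,5}  ✓accept
end set {1,2,5} — state 1 in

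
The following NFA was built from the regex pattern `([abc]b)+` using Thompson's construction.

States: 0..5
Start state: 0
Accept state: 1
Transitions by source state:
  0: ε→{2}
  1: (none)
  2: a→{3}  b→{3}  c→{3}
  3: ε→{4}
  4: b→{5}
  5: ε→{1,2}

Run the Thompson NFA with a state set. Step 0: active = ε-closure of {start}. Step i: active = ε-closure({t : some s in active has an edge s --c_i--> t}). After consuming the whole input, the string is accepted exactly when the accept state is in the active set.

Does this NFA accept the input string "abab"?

start: ε-closure({0}) = {0,2}
'a' @ 1: {3,4}
'b' @ 2: {1,2,5}  [accepting]
'a' @ 3: {3,4}
'b' @ 4: {1,2,5}  [accepting]
final: {1,2,5}; accept 1 in set

Answer: ACCEPT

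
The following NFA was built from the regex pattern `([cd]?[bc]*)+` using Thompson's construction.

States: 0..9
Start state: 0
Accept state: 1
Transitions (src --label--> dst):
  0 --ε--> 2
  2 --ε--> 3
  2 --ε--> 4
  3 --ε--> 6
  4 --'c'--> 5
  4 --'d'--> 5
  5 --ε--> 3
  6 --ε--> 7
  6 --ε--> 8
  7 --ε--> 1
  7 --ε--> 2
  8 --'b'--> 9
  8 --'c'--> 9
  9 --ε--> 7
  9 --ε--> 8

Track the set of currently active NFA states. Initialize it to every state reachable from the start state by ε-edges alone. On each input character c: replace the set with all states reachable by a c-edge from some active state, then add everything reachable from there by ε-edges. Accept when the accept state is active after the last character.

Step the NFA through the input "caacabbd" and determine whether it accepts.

Answer: REJECT

Derivation:
initial (ε-close {0}): {0,1,2,3,4,6,7,8}
'c' @ 1: {1,2,3,4,5,6,7,8,9}  (accept∈set)
'a' @ 2: {}  — no active states
rest 'acabbd' ignored (set empty)
after full input: {}  (accept=1 not in)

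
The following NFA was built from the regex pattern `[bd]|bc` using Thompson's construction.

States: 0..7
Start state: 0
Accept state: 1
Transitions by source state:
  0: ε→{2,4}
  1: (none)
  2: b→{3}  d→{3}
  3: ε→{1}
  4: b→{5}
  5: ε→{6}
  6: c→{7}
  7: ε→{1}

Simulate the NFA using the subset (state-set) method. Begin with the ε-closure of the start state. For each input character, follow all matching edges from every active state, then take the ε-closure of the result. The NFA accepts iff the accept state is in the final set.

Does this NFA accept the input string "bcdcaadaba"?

Answer: REJECT

Steps:
initial (ε-close {0}): {0,2,4}
'b' @ 1: {1,3,5,6}  (accept∈set)
'c' @ 2: {1,7}  (accept∈set)
'd' @ 3: {}  — state set empty
rest 'caadaba' ignored (set empty)
end set {} — state 1 not in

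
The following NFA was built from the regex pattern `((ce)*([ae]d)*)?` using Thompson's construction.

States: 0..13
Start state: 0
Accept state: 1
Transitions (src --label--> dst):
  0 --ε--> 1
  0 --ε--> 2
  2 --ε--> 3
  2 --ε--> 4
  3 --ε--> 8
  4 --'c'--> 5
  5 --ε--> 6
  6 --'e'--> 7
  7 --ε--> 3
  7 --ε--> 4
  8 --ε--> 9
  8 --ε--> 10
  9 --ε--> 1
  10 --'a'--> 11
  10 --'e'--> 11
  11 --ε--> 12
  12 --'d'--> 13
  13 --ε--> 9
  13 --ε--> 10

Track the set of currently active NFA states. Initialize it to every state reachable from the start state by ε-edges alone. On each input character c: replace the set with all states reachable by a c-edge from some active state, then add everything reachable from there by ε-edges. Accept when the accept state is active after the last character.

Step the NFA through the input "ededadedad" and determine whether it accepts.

S₀ = ε-closure({0}) = {0,1,2,3,4,8,9,10}
'e' @ 1: {11,12}
'd' @ 2: {1,9,10,13}  (accept∈set)
'e' @ 3: {11,12}
'd' @ 4: {1,9,10,13}  (accept∈set)
'a' @ 5: {11,12}
'd' @ 6: {1,9,10,13}  (accept∈set)
'e' @ 7: {11,12}
'd' @ 8: {1,9,10,13}  (accept∈set)
'a' @ 9: {11,12}
'd' @ 10: {1,9,10,13}  (accept∈set)
end set {1,9,10,13} — state 1 in

Answer: ACCEPT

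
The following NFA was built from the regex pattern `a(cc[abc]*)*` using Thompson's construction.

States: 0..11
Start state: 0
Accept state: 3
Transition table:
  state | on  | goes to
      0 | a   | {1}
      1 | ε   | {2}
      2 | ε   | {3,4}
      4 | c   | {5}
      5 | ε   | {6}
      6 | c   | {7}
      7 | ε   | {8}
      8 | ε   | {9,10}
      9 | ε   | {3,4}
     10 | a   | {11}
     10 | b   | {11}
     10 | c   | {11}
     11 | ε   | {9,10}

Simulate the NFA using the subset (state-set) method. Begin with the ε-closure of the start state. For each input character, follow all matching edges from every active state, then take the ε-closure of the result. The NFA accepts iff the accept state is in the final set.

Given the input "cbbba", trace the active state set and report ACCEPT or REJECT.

initial (ε-close {0}): {0}
'c' @ 1: {}  — state set empty
rest 'bbba' ignored (set empty)
end set {} — state 3 not in

Answer: REJECT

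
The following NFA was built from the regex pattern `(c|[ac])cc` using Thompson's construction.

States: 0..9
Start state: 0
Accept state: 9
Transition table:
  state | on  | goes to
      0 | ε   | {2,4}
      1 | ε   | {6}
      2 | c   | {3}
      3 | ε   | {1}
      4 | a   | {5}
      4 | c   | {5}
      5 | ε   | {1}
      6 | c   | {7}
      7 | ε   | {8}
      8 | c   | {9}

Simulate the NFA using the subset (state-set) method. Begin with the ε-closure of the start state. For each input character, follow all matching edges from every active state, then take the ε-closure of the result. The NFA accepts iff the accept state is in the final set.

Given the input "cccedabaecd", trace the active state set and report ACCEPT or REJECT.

start: ε-closure({0}) = {0,2,4}
'c' @ 1: {1,3,5,6}
'c' @ 2: {7,8}
'c' @ 3: {9}  [accepting]
'e' @ 4: {}  — dead — no transitions
rest 'dabaecd' ignored (set empty)
after full input: {}  (accept=9 not in)

Answer: REJECT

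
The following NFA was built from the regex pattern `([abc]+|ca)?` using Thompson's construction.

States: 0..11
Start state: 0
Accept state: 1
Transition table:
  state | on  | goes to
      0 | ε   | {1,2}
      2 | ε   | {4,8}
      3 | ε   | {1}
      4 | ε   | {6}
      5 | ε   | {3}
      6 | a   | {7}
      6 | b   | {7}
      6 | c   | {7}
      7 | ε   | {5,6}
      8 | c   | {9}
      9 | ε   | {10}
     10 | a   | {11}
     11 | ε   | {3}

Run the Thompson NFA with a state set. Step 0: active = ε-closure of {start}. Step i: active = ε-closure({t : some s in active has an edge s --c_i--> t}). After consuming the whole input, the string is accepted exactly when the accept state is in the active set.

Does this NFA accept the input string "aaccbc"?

Answer: ACCEPT

Trace:
initial (ε-close {0}): {0,1,2,4,6,8}
'a' @ 1: {1,3,5,6,7}  (accept∈set)
'a' @ 2: {1,3,5,6,7}  (accept∈set)
'c' @ 3: {1,3,5,6,7}  (accept∈set)
'c' @ 4: {1,3,5,6,7}  (accept∈set)
'b' @ 5: {1,3,5,6,7}  (accept∈set)
'c' @ 6: {1,3,5,6,7}  (accept∈set)
final: {1,3,5,6,7}; accept 1 in set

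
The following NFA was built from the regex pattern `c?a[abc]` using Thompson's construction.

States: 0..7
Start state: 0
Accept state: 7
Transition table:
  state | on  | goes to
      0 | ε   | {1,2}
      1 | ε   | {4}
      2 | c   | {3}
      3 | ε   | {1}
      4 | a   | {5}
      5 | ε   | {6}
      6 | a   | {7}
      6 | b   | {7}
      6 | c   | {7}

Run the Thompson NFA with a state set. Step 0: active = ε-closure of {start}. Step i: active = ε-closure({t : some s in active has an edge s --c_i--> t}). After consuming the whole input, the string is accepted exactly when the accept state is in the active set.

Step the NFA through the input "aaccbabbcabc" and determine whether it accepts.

start: ε-closure({0}) = {0,1,2,4}
'a' @ 1: {5,6}
'a' @ 2: {7}  ✓accept
'c' @ 3: {}  — state set empty
rest 'cbabbcabc' ignored (set empty)
after full input: {}  (accept=7 not in)

Answer: REJECT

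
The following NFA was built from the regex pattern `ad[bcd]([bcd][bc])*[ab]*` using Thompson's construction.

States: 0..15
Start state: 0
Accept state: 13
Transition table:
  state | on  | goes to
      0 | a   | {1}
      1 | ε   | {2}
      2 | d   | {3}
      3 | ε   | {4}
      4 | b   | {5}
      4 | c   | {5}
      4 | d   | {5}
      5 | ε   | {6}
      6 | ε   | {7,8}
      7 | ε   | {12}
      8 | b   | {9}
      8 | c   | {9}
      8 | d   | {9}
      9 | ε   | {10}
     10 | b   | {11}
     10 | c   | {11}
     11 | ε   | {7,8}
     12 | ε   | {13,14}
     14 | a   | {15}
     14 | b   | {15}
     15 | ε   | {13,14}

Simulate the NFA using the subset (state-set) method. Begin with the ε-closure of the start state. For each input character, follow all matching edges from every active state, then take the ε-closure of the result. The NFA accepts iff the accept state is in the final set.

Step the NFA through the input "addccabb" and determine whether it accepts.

S₀ = ε-closure({0}) = {0}
'a' @ 1: {1,2}
'd' @ 2: {3,4}
'd' @ 3: {5,6,7,8,12,13,14}  (accept∈set)
'c' @ 4: {9,10}
'c' @ 5: {7,8,11,12,13,14}  (accept∈set)
'a' @ 6: {13,14,15}  (accept∈set)
'b' @ 7: {13,14,15}  (accept∈set)
'b' @ 8: {13,14,15}  (accept∈set)
end set {13,14,15} — state 13 in

Answer: ACCEPT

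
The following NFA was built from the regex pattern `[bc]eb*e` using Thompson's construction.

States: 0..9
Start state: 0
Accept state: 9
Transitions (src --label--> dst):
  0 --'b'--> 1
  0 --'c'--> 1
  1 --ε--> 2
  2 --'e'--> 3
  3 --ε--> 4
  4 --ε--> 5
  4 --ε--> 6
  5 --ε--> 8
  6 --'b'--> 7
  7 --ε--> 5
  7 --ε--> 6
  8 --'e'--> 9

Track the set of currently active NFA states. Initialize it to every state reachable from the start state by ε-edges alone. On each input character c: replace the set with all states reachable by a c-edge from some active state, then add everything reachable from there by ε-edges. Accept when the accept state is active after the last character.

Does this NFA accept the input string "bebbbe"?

Answer: ACCEPT

Steps:
initial (ε-close {0}): {0}
'b' @ 1: {1,2}
'e' @ 2: {3,4,5,6,8}
'b' @ 3: {5,6,7,8}
'b' @ 4: {5,6,7,8}
'b' @ 5: {5,6,7,8}
'e' @ 6: {9}  (accept∈set)
after full input: {9}  (accept=9 in)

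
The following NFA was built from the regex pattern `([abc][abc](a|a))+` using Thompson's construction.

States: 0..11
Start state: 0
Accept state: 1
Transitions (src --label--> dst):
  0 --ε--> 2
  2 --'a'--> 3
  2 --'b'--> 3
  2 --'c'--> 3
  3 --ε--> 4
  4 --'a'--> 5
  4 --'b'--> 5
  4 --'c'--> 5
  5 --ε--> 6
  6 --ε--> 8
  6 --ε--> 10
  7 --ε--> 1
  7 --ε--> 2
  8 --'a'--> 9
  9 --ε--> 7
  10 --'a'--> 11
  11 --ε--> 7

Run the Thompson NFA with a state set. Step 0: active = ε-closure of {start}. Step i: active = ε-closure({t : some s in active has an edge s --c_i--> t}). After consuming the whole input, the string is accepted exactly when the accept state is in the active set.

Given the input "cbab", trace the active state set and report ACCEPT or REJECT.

initial (ε-close {0}): {0,2}
'c' @ 1: {3,4}
'b' @ 2: {5,6,8,10}
'a' @ 3: {1,2,7,9,11}  [accepting]
'b' @ 4: {3,4}
final: {3,4}; accept 1 not in set

Answer: REJECT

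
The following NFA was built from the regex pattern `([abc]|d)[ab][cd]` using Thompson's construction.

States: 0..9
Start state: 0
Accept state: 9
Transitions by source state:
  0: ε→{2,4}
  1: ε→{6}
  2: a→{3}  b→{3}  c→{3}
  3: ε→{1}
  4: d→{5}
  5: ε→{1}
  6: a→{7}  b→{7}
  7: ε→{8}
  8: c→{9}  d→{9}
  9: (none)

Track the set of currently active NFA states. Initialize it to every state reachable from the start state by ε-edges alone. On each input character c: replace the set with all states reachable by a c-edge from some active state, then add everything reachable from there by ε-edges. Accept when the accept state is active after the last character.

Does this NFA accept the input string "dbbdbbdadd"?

S₀ = ε-closure({0}) = {0,2,4}
'd' @ 1: {1,5,6}
'b' @ 2: {7,8}
'b' @ 3: {}  — no active states
rest 'dbbdadd' ignored (set empty)
final: {}; accept 9 not in set

Answer: REJECT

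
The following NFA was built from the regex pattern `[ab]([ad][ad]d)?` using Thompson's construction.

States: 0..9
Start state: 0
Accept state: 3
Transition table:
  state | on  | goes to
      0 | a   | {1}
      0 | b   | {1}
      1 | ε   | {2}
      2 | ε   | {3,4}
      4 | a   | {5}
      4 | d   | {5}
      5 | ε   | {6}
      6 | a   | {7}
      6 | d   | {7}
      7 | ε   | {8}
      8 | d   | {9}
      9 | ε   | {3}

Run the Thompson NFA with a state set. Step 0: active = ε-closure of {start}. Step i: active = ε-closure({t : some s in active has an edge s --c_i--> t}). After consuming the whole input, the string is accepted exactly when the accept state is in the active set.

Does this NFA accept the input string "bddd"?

Answer: ACCEPT

Derivation:
start: ε-closure({0}) = {0}
'b' @ 1: {1,2,3,4}  ✓accept
'd' @ 2: {5,6}
'd' @ 3: {7,8}
'd' @ 4: {3,9}  ✓accept
final: {3,9}; accept 3 in set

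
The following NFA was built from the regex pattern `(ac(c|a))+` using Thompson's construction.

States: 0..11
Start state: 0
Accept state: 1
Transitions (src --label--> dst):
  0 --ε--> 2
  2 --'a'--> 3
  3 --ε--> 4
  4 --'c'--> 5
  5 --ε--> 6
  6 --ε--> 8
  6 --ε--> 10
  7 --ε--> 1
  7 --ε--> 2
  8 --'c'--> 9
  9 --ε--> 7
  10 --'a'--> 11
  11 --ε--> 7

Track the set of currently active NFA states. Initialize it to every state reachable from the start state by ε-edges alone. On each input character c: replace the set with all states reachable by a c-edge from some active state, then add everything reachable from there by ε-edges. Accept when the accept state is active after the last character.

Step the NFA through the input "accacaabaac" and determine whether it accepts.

S₀ = ε-closure({0}) = {0,2}
'a' @ 1: {3,4}
'c' @ 2: {5,6,8,10}
'c' @ 3: {1,2,7,9}  (accept∈set)
'a' @ 4: {3,4}
'c' @ 5: {5,6,8,10}
'a' @ 6: {1,2,7,11}  (accept∈set)
'a' @ 7: {3,4}
'b' @ 8: {}  — dead — no transitions
rest 'aac' ignored (set empty)
end set {} — state 1 not in

Answer: REJECT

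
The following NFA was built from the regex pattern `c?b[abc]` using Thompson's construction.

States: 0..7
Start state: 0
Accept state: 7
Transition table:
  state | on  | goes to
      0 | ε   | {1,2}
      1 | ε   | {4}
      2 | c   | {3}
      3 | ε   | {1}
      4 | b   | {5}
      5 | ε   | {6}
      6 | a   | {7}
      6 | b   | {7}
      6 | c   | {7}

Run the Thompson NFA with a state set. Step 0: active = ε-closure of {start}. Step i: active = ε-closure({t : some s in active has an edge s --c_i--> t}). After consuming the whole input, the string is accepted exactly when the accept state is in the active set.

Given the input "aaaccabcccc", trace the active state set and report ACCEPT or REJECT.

start: ε-closure({0}) = {0,1,2,4}
'a' @ 1: {}  — state set empty
rest 'aaccabcccc' ignored (set empty)
final: {}; accept 7 not in set

Answer: REJECT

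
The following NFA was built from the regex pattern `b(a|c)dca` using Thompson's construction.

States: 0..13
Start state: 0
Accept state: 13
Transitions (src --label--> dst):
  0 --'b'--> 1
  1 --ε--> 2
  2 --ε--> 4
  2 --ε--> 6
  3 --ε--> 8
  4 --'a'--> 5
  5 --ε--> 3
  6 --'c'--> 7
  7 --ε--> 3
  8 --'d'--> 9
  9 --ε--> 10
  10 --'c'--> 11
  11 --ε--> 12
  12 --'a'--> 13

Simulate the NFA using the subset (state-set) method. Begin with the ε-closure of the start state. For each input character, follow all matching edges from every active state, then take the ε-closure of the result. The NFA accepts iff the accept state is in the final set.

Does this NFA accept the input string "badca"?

Answer: ACCEPT

Trace:
S₀ = ε-closure({0}) = {0}
'b' @ 1: {1,2,4,6}
'a' @ 2: {3,5,8}
'd' @ 3: {9,10}
'c' @ 4: {11,12}
'a' @ 5: {13}  (accept∈set)
after full input: {13}  (accept=13 in)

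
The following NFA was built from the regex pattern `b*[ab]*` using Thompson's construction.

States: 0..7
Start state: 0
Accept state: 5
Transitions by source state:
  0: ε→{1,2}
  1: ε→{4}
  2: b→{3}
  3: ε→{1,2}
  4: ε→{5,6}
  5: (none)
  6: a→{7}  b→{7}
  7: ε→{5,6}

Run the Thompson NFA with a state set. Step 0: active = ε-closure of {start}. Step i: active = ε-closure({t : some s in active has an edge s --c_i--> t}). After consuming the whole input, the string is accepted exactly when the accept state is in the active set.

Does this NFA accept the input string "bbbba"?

Answer: ACCEPT

Derivation:
start: ε-closure({0}) = {0,1,2,4,5,6}
'b' @ 1: {1,2,3,4,5,6,7}  [accepting]
'b' @ 2: {1,2,3,4,5,6,7}  [accepting]
'b' @ 3: {1,2,3,4,5,6,7}  [accepting]
'b' @ 4: {1,2,3,4,5,6,7}  [accepting]
'a' @ 5: {5,6,7}  [accepting]
after full input: {5,6,7}  (accept=5 in)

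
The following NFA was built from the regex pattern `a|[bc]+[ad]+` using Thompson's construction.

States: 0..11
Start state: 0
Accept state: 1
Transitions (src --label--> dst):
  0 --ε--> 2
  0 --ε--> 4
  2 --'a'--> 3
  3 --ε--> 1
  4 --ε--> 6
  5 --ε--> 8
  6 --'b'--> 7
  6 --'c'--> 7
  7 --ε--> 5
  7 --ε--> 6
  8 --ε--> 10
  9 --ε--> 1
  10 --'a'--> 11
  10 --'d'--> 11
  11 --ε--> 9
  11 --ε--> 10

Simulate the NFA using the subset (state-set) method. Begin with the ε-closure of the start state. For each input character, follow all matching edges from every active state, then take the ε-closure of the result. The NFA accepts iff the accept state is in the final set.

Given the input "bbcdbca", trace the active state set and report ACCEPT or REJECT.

start: ε-closure({0}) = {0,2,4,6}
'b' @ 1: {5,6,7,8,10}
'b' @ 2: {5,6,7,8,10}
'c' @ 3: {5,6,7,8,10}
'd' @ 4: {1,9,10,11}  (accept∈set)
'b' @ 5: {}  — dead — no transitions
rest 'ca' ignored (set empty)
after full input: {}  (accept=1 not in)

Answer: REJECT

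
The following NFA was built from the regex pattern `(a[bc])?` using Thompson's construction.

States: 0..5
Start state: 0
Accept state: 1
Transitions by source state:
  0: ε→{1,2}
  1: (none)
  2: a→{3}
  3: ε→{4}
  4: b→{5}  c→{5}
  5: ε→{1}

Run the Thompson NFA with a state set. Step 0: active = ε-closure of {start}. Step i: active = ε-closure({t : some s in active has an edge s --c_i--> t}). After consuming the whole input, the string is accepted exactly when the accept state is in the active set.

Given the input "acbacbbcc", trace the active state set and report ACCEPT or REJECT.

Answer: REJECT

Derivation:
start: ε-closure({0}) = {0,1,2}
'a' @ 1: {3,4}
'c' @ 2: {1,5}  ✓accept
'b' @ 3: {}  — dead — no transitions
rest 'acbbcc' ignored (set empty)
final: {}; accept 1 not in set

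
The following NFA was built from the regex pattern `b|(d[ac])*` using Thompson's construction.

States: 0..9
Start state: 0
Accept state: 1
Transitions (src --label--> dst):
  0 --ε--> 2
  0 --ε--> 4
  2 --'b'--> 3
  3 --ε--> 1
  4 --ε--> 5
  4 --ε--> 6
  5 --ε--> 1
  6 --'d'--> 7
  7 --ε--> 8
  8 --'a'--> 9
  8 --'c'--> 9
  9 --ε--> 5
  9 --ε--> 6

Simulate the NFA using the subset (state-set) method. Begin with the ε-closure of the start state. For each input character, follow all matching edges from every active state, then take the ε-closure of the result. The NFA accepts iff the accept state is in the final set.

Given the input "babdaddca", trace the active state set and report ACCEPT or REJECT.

initial (ε-close {0}): {0,1,2,4,5,6}
'b' @ 1: {1,3}  (accept∈set)
'a' @ 2: {}  — state set empty
rest 'bdaddca' ignored (set empty)
end set {} — state 1 not in

Answer: REJECT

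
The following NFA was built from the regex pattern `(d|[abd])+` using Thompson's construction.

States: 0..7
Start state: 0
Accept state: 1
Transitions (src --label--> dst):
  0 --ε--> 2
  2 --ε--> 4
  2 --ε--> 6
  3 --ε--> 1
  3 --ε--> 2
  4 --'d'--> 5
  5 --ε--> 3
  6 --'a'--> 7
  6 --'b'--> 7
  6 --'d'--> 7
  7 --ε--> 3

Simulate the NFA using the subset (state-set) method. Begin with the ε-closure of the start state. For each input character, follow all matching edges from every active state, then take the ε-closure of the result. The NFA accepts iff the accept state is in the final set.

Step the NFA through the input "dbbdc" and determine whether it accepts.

S₀ = ε-closure({0}) = {0,2,4,6}
'd' @ 1: {1,2,3,4,5,6,7}  [accepting]
'b' @ 2: {1,2,3,4,6,7}  [accepting]
'b' @ 3: {1,2,3,4,6,7}  [accepting]
'd' @ 4: {1,2,3,4,5,6,7}  [accepting]
'c' @ 5: {}  — state set empty
end set {} — state 1 not in

Answer: REJECT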